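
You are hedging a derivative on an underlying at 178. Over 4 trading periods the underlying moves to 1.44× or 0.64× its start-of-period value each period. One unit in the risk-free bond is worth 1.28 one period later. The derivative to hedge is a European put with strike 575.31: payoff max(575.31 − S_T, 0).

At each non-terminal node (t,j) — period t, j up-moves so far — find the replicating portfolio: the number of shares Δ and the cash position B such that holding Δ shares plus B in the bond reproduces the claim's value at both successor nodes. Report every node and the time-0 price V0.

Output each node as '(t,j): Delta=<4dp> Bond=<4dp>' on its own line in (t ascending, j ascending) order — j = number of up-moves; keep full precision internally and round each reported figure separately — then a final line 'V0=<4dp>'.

(0,0): Delta=-0.6742 Bond=185.3192
(1,0): Delta=-1.0000 Bond=274.3292
(1,1): Delta=-0.6379 Bond=227.9284
(2,0): Delta=-1.0000 Bond=351.1414
(2,1): Delta=-1.0000 Bond=351.1414
(2,2): Delta=-0.5977 Bond=276.9002
(3,0): Delta=-1.0000 Bond=449.4609
(3,1): Delta=-1.0000 Bond=449.4609
(3,2): Delta=-1.0000 Bond=449.4609
(3,3): Delta=-0.5530 Bond=330.6751
V0=65.3201

No-arbitrage ⇒ martingale measure with p* = (R−d)/(u−d) = 0.8000.
At expiry t=4: V(4,0)=545.4466, V(4,1)=508.1172, V(4,2)=424.1263, V(4,3)=235.1467, V(4,4)=0.0000
(3,0): S=46.6616. Δ = (V_up−V_dn)/(S_up−S_dn) = (508.1172−545.4466)/(67.1928−29.8634) = -1.0000. V = [p*·508.1172 + (1−p*)·545.4466]/1.28 = 402.7993. B = V − Δ·S = 449.4609.
(3,1): S=104.9887. Δ = (V_up−V_dn)/(S_up−S_dn) = (424.1263−508.1172)/(151.1837−67.1928) = -1.0000. V = [p*·424.1263 + (1−p*)·508.1172]/1.28 = 344.4723. B = V − Δ·S = 449.4609.
(3,2): S=236.2245. Δ = (V_up−V_dn)/(S_up−S_dn) = (235.1467−424.1263)/(340.1633−151.1837) = -1.0000. V = [p*·235.1467 + (1−p*)·424.1263]/1.28 = 213.2364. B = V − Δ·S = 449.4609.
(3,3): S=531.5052. Δ = (V_up−V_dn)/(S_up−S_dn) = (0.0000−235.1467)/(765.3674−340.1633) = -0.5530. V = [p*·0.0000 + (1−p*)·235.1467]/1.28 = 36.7417. B = V − Δ·S = 330.6751.
(2,0): S=72.9088. Δ = (V_up−V_dn)/(S_up−S_dn) = (344.4723−402.7993)/(104.9887−46.6616) = -1.0000. V = [p*·344.4723 + (1−p*)·402.7993]/1.28 = 278.2326. B = V − Δ·S = 351.1414.
(2,1): S=164.0448. Δ = (V_up−V_dn)/(S_up−S_dn) = (213.2364−344.4723)/(236.2245−104.9887) = -1.0000. V = [p*·213.2364 + (1−p*)·344.4723]/1.28 = 187.0966. B = V − Δ·S = 351.1414.
(2,2): S=369.1008. Δ = (V_up−V_dn)/(S_up−S_dn) = (36.7417−213.2364)/(531.5052−236.2245) = -0.5977. V = [p*·36.7417 + (1−p*)·213.2364]/1.28 = 56.2817. B = V − Δ·S = 276.9002.
(1,0): S=113.9200. Δ = (V_up−V_dn)/(S_up−S_dn) = (187.0966−278.2326)/(164.0448−72.9088) = -1.0000. V = [p*·187.0966 + (1−p*)·278.2326]/1.28 = 160.4092. B = V − Δ·S = 274.3292.
(1,1): S=256.3200. Δ = (V_up−V_dn)/(S_up−S_dn) = (56.2817−187.0966)/(369.1008−164.0448) = -0.6379. V = [p*·56.2817 + (1−p*)·187.0966]/1.28 = 64.4099. B = V − Δ·S = 227.9284.
(0,0): S=178.0000. Δ = (V_up−V_dn)/(S_up−S_dn) = (64.4099−160.4092)/(256.3200−113.9200) = -0.6742. V = [p*·64.4099 + (1−p*)·160.4092]/1.28 = 65.3201. B = V − Δ·S = 185.3192.
Root portfolio cost Δ·178+B reproduces V0=65.3201.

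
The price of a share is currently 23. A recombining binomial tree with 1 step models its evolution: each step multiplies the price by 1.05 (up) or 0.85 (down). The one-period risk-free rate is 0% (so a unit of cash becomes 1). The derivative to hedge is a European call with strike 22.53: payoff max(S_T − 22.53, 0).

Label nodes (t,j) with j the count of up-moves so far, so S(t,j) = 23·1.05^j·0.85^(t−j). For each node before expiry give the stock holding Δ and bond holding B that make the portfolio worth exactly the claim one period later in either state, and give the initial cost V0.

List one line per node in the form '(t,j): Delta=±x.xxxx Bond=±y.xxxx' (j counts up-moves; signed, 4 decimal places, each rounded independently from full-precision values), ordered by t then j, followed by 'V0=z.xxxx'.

Since d<R<u, set p* = (R−d)/(u−d) = 0.7500; price each node as the discounted p*-expectation of its children.
Terminal values V(1,·): V(1,0)=0.0000, V(1,1)=1.6200
  t=0,j=0: stock 23.0000 → up 24.1500 (V=1.6200), down 19.5500 (V=0.0000). Price 1.2150; hedge Δ=0.3522, bond B=-6.8850.
Root portfolio cost Δ·23+B reproduces V0=1.2150.

(0,0): Delta=0.3522 Bond=-6.8850
V0=1.2150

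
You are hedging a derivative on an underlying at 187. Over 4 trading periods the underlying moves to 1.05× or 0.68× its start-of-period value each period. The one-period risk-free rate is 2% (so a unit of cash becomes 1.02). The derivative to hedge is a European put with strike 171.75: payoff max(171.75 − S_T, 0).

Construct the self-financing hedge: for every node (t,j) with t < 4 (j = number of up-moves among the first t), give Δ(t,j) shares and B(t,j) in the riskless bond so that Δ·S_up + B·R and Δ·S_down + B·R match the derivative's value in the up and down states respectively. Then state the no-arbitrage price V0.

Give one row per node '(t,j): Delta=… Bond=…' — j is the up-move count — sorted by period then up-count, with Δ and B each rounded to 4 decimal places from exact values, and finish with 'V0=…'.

The replicating-portfolio and risk-neutral prices coincide; use p* = (1.02−0.68)/(1.05−0.68) = 0.9189 for the latter.
At expiry t=4: V(4,0)=131.7668, V(4,1)=110.0113, V(4,2)=76.4181, V(4,3)=24.5464, V(4,4)=0.0000
(3,0): S=58.7988. Δ = (V_up−V_dn)/(S_up−S_dn) = (110.0113−131.7668)/(61.7387−39.9832) = -1.0000. V = [p*·110.0113 + (1−p*)·131.7668]/1.02 = 109.5836. B = V − Δ·S = 168.3824.
(3,1): S=90.7922. Δ = (V_up−V_dn)/(S_up−S_dn) = (76.4181−110.0113)/(95.3319−61.7387) = -1.0000. V = [p*·76.4181 + (1−p*)·110.0113]/1.02 = 77.5901. B = V − Δ·S = 168.3824.
(3,2): S=140.1939. Δ = (V_up−V_dn)/(S_up−S_dn) = (24.5464−76.4181)/(147.2036−95.3319) = -1.0000. V = [p*·24.5464 + (1−p*)·76.4181]/1.02 = 28.1885. B = V − Δ·S = 168.3824.
(3,3): S=216.4759. Δ = (V_up−V_dn)/(S_up−S_dn) = (0.0000−24.5464)/(227.2997−147.2036) = -0.3065. V = [p*·0.0000 + (1−p*)·24.5464]/1.02 = 1.9512. B = V − Δ·S = 68.2929.
(2,0): S=86.4688. Δ = (V_up−V_dn)/(S_up−S_dn) = (77.5901−109.5836)/(90.7922−58.7988) = -1.0000. V = [p*·77.5901 + (1−p*)·109.5836]/1.02 = 78.6119. B = V − Δ·S = 165.0807.
(2,1): S=133.5180. Δ = (V_up−V_dn)/(S_up−S_dn) = (28.1885−77.5901)/(140.1939−90.7922) = -1.0000. V = [p*·28.1885 + (1−p*)·77.5901]/1.02 = 31.5627. B = V − Δ·S = 165.0807.
(2,2): S=206.1675. Δ = (V_up−V_dn)/(S_up−S_dn) = (1.9512−28.1885)/(216.4759−140.1939) = -0.3440. V = [p*·1.9512 + (1−p*)·28.1885]/1.02 = 3.9986. B = V − Δ·S = 74.9100.
(1,0): S=127.1600. Δ = (V_up−V_dn)/(S_up−S_dn) = (31.5627−78.6119)/(133.5180−86.4688) = -1.0000. V = [p*·31.5627 + (1−p*)·78.6119]/1.02 = 34.6839. B = V − Δ·S = 161.8439.
(1,1): S=196.3500. Δ = (V_up−V_dn)/(S_up−S_dn) = (3.9986−31.5627)/(206.1675−133.5180) = -0.3794. V = [p*·3.9986 + (1−p*)·31.5627]/1.02 = 6.1113. B = V − Δ·S = 80.6090.
(0,0): S=187.0000. Δ = (V_up−V_dn)/(S_up−S_dn) = (6.1113−34.6839)/(196.3500−127.1600) = -0.4130. V = [p*·6.1113 + (1−p*)·34.6839]/1.02 = 8.2627. B = V − Δ·S = 85.4859.
Self-financing check: at every node Δ·S+B equals the discounted successor values.

(0,0): Delta=-0.4130 Bond=85.4859
(1,0): Delta=-1.0000 Bond=161.8439
(1,1): Delta=-0.3794 Bond=80.6090
(2,0): Delta=-1.0000 Bond=165.0807
(2,1): Delta=-1.0000 Bond=165.0807
(2,2): Delta=-0.3440 Bond=74.9100
(3,0): Delta=-1.0000 Bond=168.3824
(3,1): Delta=-1.0000 Bond=168.3824
(3,2): Delta=-1.0000 Bond=168.3824
(3,3): Delta=-0.3065 Bond=68.2929
V0=8.2627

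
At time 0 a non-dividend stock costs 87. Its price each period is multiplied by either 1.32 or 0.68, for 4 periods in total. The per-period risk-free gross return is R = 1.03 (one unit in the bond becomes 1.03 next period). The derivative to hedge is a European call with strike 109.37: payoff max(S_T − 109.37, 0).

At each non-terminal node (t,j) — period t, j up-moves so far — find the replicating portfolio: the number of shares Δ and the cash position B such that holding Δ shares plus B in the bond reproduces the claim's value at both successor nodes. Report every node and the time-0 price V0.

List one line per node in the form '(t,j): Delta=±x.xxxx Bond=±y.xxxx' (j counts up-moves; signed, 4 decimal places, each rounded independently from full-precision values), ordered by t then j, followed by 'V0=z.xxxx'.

Risk-neutral probability p* = (R−d)/(u−d) = (1.03−0.68)/(1.32−0.68) = 0.5469.
At expiry t=4: V(4,0)=0.0000, V(4,1)=0.0000, V(4,2)=0.0000, V(4,3)=26.6961, V(4,4)=154.7583
(3,0): S=27.3556. Δ = (V_up−V_dn)/(S_up−S_dn) = (0.0000−0.0000)/(36.1094−18.6018) = 0.0000. V = [p*·0.0000 + (1−p*)·0.0000]/1.03 = 0.0000. B = V − Δ·S = 0.0000.
(3,1): S=53.1020. Δ = (V_up−V_dn)/(S_up−S_dn) = (0.0000−0.0000)/(70.0947−36.1094) = 0.0000. V = [p*·0.0000 + (1−p*)·0.0000]/1.03 = 0.0000. B = V − Δ·S = 0.0000.
(3,2): S=103.0804. Δ = (V_up−V_dn)/(S_up−S_dn) = (26.6961−0.0000)/(136.0661−70.0947) = 0.4047. V = [p*·26.6961 + (1−p*)·0.0000]/1.03 = 14.1742. B = V − Δ·S = -27.5385.
(3,3): S=200.0972. Δ = (V_up−V_dn)/(S_up−S_dn) = (154.7583−26.6961)/(264.1283−136.0661) = 1.0000. V = [p*·154.7583 + (1−p*)·26.6961]/1.03 = 93.9127. B = V − Δ·S = -106.1845.
(2,0): S=40.2288. Δ = (V_up−V_dn)/(S_up−S_dn) = (0.0000−0.0000)/(53.1020−27.3556) = 0.0000. V = [p*·0.0000 + (1−p*)·0.0000]/1.03 = 0.0000. B = V − Δ·S = 0.0000.
(2,1): S=78.0912. Δ = (V_up−V_dn)/(S_up−S_dn) = (14.1742−0.0000)/(103.0804−53.1020) = 0.2836. V = [p*·14.1742 + (1−p*)·0.0000]/1.03 = 7.5257. B = V − Δ·S = -14.6215.
(2,2): S=151.5888. Δ = (V_up−V_dn)/(S_up−S_dn) = (93.9127−14.1742)/(200.0972−103.0804) = 0.8219. V = [p*·93.9127 + (1−p*)·14.1742]/1.03 = 56.0983. B = V − Δ·S = -68.4932.
(1,0): S=59.1600. Δ = (V_up−V_dn)/(S_up−S_dn) = (7.5257−0.0000)/(78.0912−40.2288) = 0.1988. V = [p*·7.5257 + (1−p*)·0.0000]/1.03 = 3.9958. B = V − Δ·S = -7.7632.
(1,1): S=114.8400. Δ = (V_up−V_dn)/(S_up−S_dn) = (56.0983−7.5257)/(151.5888−78.0912) = 0.6609. V = [p*·56.0983 + (1−p*)·7.5257]/1.03 = 33.0960. B = V − Δ·S = -42.7986.
(0,0): S=87.0000. Δ = (V_up−V_dn)/(S_up−S_dn) = (33.0960−3.9958)/(114.8400−59.1600) = 0.5226. V = [p*·33.0960 + (1−p*)·3.9958]/1.03 = 19.3300. B = V − Δ·S = -26.1390.
The time-0 hedge costs 19.3300, which is the no-arbitrage price.

(0,0): Delta=0.5226 Bond=-26.1390
(1,0): Delta=0.1988 Bond=-7.7632
(1,1): Delta=0.6609 Bond=-42.7986
(2,0): Delta=0.0000 Bond=0.0000
(2,1): Delta=0.2836 Bond=-14.6215
(2,2): Delta=0.8219 Bond=-68.4932
(3,0): Delta=0.0000 Bond=0.0000
(3,1): Delta=0.0000 Bond=0.0000
(3,2): Delta=0.4047 Bond=-27.5385
(3,3): Delta=1.0000 Bond=-106.1845
V0=19.3300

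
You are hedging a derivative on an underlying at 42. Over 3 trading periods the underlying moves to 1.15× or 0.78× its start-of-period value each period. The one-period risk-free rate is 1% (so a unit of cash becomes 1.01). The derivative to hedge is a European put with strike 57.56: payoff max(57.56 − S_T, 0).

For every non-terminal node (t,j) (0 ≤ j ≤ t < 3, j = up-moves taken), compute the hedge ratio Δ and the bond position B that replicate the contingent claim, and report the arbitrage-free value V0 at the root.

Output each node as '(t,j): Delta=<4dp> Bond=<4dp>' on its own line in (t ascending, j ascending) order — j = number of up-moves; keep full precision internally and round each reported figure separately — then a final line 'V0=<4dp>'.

Since d<R<u, set p* = (R−d)/(u−d) = 0.6216; price each node as the discounted p*-expectation of its children.
Terminal payoffs: V(3,0)=37.6288, V(3,1)=28.1743, V(3,2)=14.2349, V(3,3)=0.0000
  t=2,j=0: stock 25.5528 → up 29.3857 (V=28.1743), down 19.9312 (V=37.6288). Price 31.4373; hedge Δ=-1.0000, bond B=56.9901.
  t=2,j=1: stock 37.6740 → up 43.3251 (V=14.2349), down 29.3857 (V=28.1743). Price 19.3161; hedge Δ=-1.0000, bond B=56.9901.
  t=2,j=2: stock 55.5450 → up 63.8767 (V=0.0000), down 43.3251 (V=14.2349). Price 5.3328; hedge Δ=-0.6926, bond B=43.8056.
  t=1,j=0: stock 32.7600 → up 37.6740 (V=19.3161), down 25.5528 (V=31.4373). Price 23.6658; hedge Δ=-1.0000, bond B=56.4258.
  t=1,j=1: stock 48.3000 → up 55.5450 (V=5.3328), down 37.6740 (V=19.3161). Price 10.5186; hedge Δ=-0.7825, bond B=48.3112.
  t=0,j=0: stock 42.0000 → up 48.3000 (V=10.5186), down 32.7600 (V=23.6658). Price 15.3398; hedge Δ=-0.8460, bond B=50.8729.
Each (Δ,B) replicates both successor values, so the strategy is self-financing and V0 is arbitrage-free.

(0,0): Delta=-0.8460 Bond=50.8729
(1,0): Delta=-1.0000 Bond=56.4258
(1,1): Delta=-0.7825 Bond=48.3112
(2,0): Delta=-1.0000 Bond=56.9901
(2,1): Delta=-1.0000 Bond=56.9901
(2,2): Delta=-0.6926 Bond=43.8056
V0=15.3398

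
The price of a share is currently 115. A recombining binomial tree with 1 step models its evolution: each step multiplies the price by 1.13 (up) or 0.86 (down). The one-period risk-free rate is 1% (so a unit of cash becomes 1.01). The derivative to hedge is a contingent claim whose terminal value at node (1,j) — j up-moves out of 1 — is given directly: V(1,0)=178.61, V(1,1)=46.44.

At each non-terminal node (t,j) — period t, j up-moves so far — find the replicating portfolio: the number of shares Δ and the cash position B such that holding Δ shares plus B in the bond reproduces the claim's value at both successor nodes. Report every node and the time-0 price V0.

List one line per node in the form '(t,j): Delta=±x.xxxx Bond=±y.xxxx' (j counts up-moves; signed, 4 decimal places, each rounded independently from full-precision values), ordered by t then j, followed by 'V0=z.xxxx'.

Since d<R<u, set p* = (R−d)/(u−d) = 0.5556; price each node as the discounted p*-expectation of its children.
Terminal values V(1,·): V(1,0)=178.6100, V(1,1)=46.4400
(0,0): S=115.0000. Δ = (V_up−V_dn)/(S_up−S_dn) = (46.4400−178.6100)/(129.9500−98.9000) = -4.2567. V = [p*·46.4400 + (1−p*)·178.6100]/1.01 = 104.1408. B = V − Δ·S = 593.6593.
Each (Δ,B) replicates both successor values, so the strategy is self-financing and V0 is arbitrage-free.

(0,0): Delta=-4.2567 Bond=593.6593
V0=104.1408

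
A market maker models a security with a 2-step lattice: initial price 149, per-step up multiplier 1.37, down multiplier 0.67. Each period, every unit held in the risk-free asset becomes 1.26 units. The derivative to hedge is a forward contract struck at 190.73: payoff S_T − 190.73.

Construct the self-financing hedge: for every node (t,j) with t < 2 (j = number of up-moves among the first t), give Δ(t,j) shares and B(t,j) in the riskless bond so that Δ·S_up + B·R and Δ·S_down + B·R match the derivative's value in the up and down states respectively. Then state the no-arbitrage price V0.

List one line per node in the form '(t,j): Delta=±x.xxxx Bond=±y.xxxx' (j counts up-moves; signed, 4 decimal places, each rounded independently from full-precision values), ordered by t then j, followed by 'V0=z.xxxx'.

(0,0): Delta=1.0000 Bond=-120.1373
(1,0): Delta=1.0000 Bond=-151.3730
(1,1): Delta=1.0000 Bond=-151.3730
V0=28.8627

Risk-neutral probability p* = (R−d)/(u−d) = (1.26−0.67)/(1.37−0.67) = 0.8429.
Terminal values V(2,·): V(2,0)=-123.8439, V(2,1)=-53.9629, V(2,2)=88.9281
  t=1,j=0: stock 99.8300 → up 136.7671 (V=-53.9629), down 66.8861 (V=-123.8439). Price -51.5430; hedge Δ=1.0000, bond B=-151.3730.
  t=1,j=1: stock 204.1300 → up 279.6581 (V=88.9281), down 136.7671 (V=-53.9629). Price 52.7570; hedge Δ=1.0000, bond B=-151.3730.
  t=0,j=0: stock 149.0000 → up 204.1300 (V=52.7570), down 99.8300 (V=-51.5430). Price 28.8627; hedge Δ=1.0000, bond B=-120.1373.
Each (Δ,B) replicates both successor values, so the strategy is self-financing and V0 is arbitrage-free.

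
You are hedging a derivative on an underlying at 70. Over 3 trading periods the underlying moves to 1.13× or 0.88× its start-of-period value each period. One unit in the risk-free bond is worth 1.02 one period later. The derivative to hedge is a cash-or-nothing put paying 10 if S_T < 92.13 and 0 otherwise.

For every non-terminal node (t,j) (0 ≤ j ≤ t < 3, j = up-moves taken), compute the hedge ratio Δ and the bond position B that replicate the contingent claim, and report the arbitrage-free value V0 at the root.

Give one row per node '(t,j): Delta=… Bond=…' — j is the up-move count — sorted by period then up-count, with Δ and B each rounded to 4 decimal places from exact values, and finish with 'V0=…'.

Risk-neutral probability p* = (R−d)/(u−d) = (1.02−0.88)/(1.13−0.88) = 0.5600.
At expiry t=3: V(3,0)=10.0000, V(3,1)=10.0000, V(3,2)=10.0000, V(3,3)=0.0000
Node (2,0) S=54.2080: V=(p*·10.0000+(1−p*)·10.0000)/1.02=9.8039; Δ=(10.0000−10.0000)/(61.2550−47.7030)=0.0000; B=V−Δ·S=9.8039
Node (2,1) S=69.6080: V=(p*·10.0000+(1−p*)·10.0000)/1.02=9.8039; Δ=(10.0000−10.0000)/(78.6570−61.2550)=0.0000; B=V−Δ·S=9.8039
Node (2,2) S=89.3830: V=(p*·0.0000+(1−p*)·10.0000)/1.02=4.3137; Δ=(0.0000−10.0000)/(101.0028−78.6570)=-0.4475; B=V−Δ·S=44.3137
Node (1,0) S=61.6000: V=(p*·9.8039+(1−p*)·9.8039)/1.02=9.6117; Δ=(9.8039−9.8039)/(69.6080−54.2080)=0.0000; B=V−Δ·S=9.6117
Node (1,1) S=79.1000: V=(p*·4.3137+(1−p*)·9.8039)/1.02=6.5975; Δ=(4.3137−9.8039)/(89.3830−69.6080)=-0.2776; B=V−Δ·S=28.5582
Node (0,0) S=70.0000: V=(p*·6.5975+(1−p*)·9.6117)/1.02=7.7684; Δ=(6.5975−9.6117)/(79.1000−61.6000)=-0.1722; B=V−Δ·S=19.8253
The time-0 hedge costs 7.7684, which is the no-arbitrage price.

(0,0): Delta=-0.1722 Bond=19.8253
(1,0): Delta=0.0000 Bond=9.6117
(1,1): Delta=-0.2776 Bond=28.5582
(2,0): Delta=0.0000 Bond=9.8039
(2,1): Delta=0.0000 Bond=9.8039
(2,2): Delta=-0.4475 Bond=44.3137
V0=7.7684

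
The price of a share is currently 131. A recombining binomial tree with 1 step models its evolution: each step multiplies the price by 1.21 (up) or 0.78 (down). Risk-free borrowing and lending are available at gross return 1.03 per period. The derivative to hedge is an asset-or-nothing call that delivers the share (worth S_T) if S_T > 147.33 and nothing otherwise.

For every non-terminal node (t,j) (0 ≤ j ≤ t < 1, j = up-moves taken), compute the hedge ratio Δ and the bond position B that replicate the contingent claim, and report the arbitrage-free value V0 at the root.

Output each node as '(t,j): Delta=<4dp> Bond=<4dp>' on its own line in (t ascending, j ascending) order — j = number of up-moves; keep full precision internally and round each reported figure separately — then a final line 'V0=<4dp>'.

Under the risk-neutral measure, an up-move has probability p* = (R−d)/(u−d) = 0.5814 and values discount at R = 1.03.
Terminal values V(1,·): V(1,0)=0.0000, V(1,1)=158.5100
(0,0): S=131.0000. Δ = (V_up−V_dn)/(S_up−S_dn) = (158.5100−0.0000)/(158.5100−102.1800) = 2.8140. V = [p*·158.5100 + (1−p*)·0.0000]/1.03 = 89.4728. B = V − Δ·S = -279.1551.
Self-financing check: at every node Δ·S+B equals the discounted successor values.

(0,0): Delta=2.8140 Bond=-279.1551
V0=89.4728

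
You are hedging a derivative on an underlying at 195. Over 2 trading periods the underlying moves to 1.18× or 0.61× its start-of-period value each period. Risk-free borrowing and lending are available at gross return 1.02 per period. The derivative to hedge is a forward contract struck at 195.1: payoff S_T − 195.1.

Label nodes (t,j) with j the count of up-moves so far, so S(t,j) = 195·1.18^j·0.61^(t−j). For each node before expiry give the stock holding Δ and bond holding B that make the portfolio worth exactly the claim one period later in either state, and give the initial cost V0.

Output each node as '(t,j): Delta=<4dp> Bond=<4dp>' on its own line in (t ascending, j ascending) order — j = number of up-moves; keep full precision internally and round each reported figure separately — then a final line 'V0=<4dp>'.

(0,0): Delta=1.0000 Bond=-187.5240
(1,0): Delta=1.0000 Bond=-191.2745
(1,1): Delta=1.0000 Bond=-191.2745
V0=7.4760

Since d<R<u, set p* = (R−d)/(u−d) = 0.7193; price each node as the discounted p*-expectation of its children.
Payoff layer (t=2): V(2,0)=-122.5405, V(2,1)=-54.7390, V(2,2)=76.4180
  t=1,j=0: stock 118.9500 → up 140.3610 (V=-54.7390), down 72.5595 (V=-122.5405). Price -72.3245; hedge Δ=1.0000, bond B=-191.2745.
  t=1,j=1: stock 230.1000 → up 271.5180 (V=76.4180), down 140.3610 (V=-54.7390). Price 38.8255; hedge Δ=1.0000, bond B=-191.2745.
  t=0,j=0: stock 195.0000 → up 230.1000 (V=38.8255), down 118.9500 (V=-72.3245). Price 7.4760; hedge Δ=1.0000, bond B=-187.5240.
Root portfolio cost Δ·195+B reproduces V0=7.4760.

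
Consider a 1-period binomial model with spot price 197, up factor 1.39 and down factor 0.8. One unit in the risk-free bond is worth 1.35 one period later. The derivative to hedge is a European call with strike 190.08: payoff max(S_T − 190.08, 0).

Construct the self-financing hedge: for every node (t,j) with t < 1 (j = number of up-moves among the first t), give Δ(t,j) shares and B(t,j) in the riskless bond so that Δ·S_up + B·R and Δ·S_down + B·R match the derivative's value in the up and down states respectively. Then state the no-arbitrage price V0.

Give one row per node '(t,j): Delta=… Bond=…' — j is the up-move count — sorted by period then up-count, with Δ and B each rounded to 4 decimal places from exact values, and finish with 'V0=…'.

No-arbitrage ⇒ martingale measure with p* = (R−d)/(u−d) = 0.9322.
Payoff layer (t=1): V(1,0)=0.0000, V(1,1)=83.7500
  t=0,j=0: stock 197.0000 → up 273.8300 (V=83.7500), down 157.6000 (V=0.0000). Price 57.8311; hedge Δ=0.7206, bond B=-84.1180.
Check: Δ(0,0)·S0 + B(0,0) = 57.8311 = V0.

(0,0): Delta=0.7206 Bond=-84.1180
V0=57.8311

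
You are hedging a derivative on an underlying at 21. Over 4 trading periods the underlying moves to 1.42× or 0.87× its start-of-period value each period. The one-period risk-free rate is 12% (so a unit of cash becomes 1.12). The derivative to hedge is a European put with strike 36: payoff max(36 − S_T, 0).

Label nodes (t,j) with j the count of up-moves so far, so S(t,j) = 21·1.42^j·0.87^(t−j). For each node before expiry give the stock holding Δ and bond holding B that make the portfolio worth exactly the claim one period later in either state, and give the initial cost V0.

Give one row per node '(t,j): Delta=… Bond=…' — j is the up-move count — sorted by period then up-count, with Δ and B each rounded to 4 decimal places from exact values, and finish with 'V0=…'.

(0,0): Delta=-0.4687 Bond=15.1859
(1,0): Delta=-0.7326 Bond=21.8294
(1,1): Delta=-0.2747 Bond=11.2227
(2,0): Delta=-1.0000 Bond=28.6990
(2,1): Delta=-0.5360 Bond=19.3490
(2,2): Delta=-0.0826 Bond=4.4340
(3,0): Delta=-1.0000 Bond=32.1429
(3,1): Delta=-1.0000 Bond=32.1429
(3,2): Delta=-0.1949 Bond=9.1044
(3,3): Delta=0.0000 Bond=0.0000
V0=5.3426

Risk-neutral probability p* = (R−d)/(u−d) = (1.12−0.87)/(1.42−0.87) = 0.4545.
At expiry t=4: V(4,0)=23.9692, V(4,1)=16.3634, V(4,2)=3.9495, V(4,3)=0.0000, V(4,4)=0.0000
  t=3,j=0: stock 13.8286 → up 19.6366 (V=16.3634), down 12.0308 (V=23.9692). Price 18.3143; hedge Δ=-1.0000, bond B=32.1429.
  t=3,j=1: stock 22.5708 → up 32.0505 (V=3.9495), down 19.6366 (V=16.3634). Price 9.5721; hedge Δ=-1.0000, bond B=32.1429.
  t=3,j=2: stock 36.8396 → up 52.3123 (V=0.0000), down 32.0505 (V=3.9495). Price 1.9235; hedge Δ=-0.1949, bond B=9.1044.
  t=3,j=3: stock 60.1290 → up 85.3832 (V=0.0000), down 52.3123 (V=0.0000). Price 0.0000; hedge Δ=0.0000, bond B=0.0000.
  t=2,j=0: stock 15.8949 → up 22.5708 (V=9.5721), down 13.8286 (V=18.3143). Price 12.8041; hedge Δ=-1.0000, bond B=28.6990.
  t=2,j=1: stock 25.9434 → up 36.8396 (V=1.9235), down 22.5708 (V=9.5721). Price 5.4424; hedge Δ=-0.5360, bond B=19.3490.
  t=2,j=2: stock 42.3444 → up 60.1290 (V=0.0000), down 36.8396 (V=1.9235). Price 0.9368; hedge Δ=-0.0826, bond B=4.4340.
  t=1,j=0: stock 18.2700 → up 25.9434 (V=5.4424), down 15.8949 (V=12.8041). Price 8.4445; hedge Δ=-0.7326, bond B=21.8294.
  t=1,j=1: stock 29.8200 → up 42.3444 (V=0.9368), down 25.9434 (V=5.4424). Price 3.0307; hedge Δ=-0.2747, bond B=11.2227.
  t=0,j=0: stock 21.0000 → up 29.8200 (V=3.0307), down 18.2700 (V=8.4445). Price 5.3426; hedge Δ=-0.4687, bond B=15.1859.
Each (Δ,B) replicates both successor values, so the strategy is self-financing and V0 is arbitrage-free.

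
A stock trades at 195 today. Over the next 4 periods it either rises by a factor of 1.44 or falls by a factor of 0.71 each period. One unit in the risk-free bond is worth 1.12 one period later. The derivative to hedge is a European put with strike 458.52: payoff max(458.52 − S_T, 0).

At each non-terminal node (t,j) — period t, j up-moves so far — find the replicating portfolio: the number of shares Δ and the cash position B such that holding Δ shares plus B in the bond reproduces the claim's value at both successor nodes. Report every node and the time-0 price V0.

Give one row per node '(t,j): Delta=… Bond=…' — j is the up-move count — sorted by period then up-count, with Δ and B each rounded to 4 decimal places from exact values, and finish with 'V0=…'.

Under the risk-neutral measure, an up-move has probability p* = (R−d)/(u−d) = 0.5616 and values discount at R = 1.12.
Terminal payoffs: V(4,0)=408.9672, V(4,1)=358.0186, V(4,2)=254.6862, V(4,3)=45.1105, V(4,4)=0.0000
Node (3,0) S=69.7926: V=(p*·358.0186+(1−p*)·408.9672)/1.12=339.6002; Δ=(358.0186−408.9672)/(100.5014−49.5528)=-1.0000; B=V−Δ·S=409.3929
Node (3,1) S=141.5513: V=(p*·254.6862+(1−p*)·358.0186)/1.12=267.8416; Δ=(254.6862−358.0186)/(203.8338−100.5014)=-1.0000; B=V−Δ·S=409.3929
Node (3,2) S=287.0899: V=(p*·45.1105+(1−p*)·254.6862)/1.12=122.3029; Δ=(45.1105−254.6862)/(413.4095−203.8338)=-1.0000; B=V−Δ·S=409.3929
Node (3,3) S=582.2669: V=(p*·0.0000+(1−p*)·45.1105)/1.12=17.6558; Δ=(0.0000−45.1105)/(838.4643−413.4095)=-0.1061; B=V−Δ·S=79.4510
Node (2,0) S=98.2995: V=(p*·267.8416+(1−p*)·339.6002)/1.12=267.2298; Δ=(267.8416−339.6002)/(141.5513−69.7926)=-1.0000; B=V−Δ·S=365.5293
Node (2,1) S=199.3680: V=(p*·122.3029+(1−p*)·267.8416)/1.12=166.1613; Δ=(122.3029−267.8416)/(287.0899−141.5513)=-1.0000; B=V−Δ·S=365.5293
Node (2,2) S=404.3520: V=(p*·17.6558+(1−p*)·122.3029)/1.12=56.7219; Δ=(17.6558−122.3029)/(582.2669−287.0899)=-0.3545; B=V−Δ·S=200.0742
Node (1,0) S=138.4500: V=(p*·166.1613+(1−p*)·267.2298)/1.12=187.9155; Δ=(166.1613−267.2298)/(199.3680−98.2995)=-1.0000; B=V−Δ·S=326.3655
Node (1,1) S=280.8000: V=(p*·56.7219+(1−p*)·166.1613)/1.12=93.4780; Δ=(56.7219−166.1613)/(404.3520−199.3680)=-0.5339; B=V−Δ·S=243.3950
Node (0,0) S=195.0000: V=(p*·93.4780+(1−p*)·187.9155)/1.12=120.4243; Δ=(93.4780−187.9155)/(280.8000−138.4500)=-0.6634; B=V−Δ·S=249.7908
Check: Δ(0,0)·S0 + B(0,0) = 120.4243 = V0.

(0,0): Delta=-0.6634 Bond=249.7908
(1,0): Delta=-1.0000 Bond=326.3655
(1,1): Delta=-0.5339 Bond=243.3950
(2,0): Delta=-1.0000 Bond=365.5293
(2,1): Delta=-1.0000 Bond=365.5293
(2,2): Delta=-0.3545 Bond=200.0742
(3,0): Delta=-1.0000 Bond=409.3929
(3,1): Delta=-1.0000 Bond=409.3929
(3,2): Delta=-1.0000 Bond=409.3929
(3,3): Delta=-0.1061 Bond=79.4510
V0=120.4243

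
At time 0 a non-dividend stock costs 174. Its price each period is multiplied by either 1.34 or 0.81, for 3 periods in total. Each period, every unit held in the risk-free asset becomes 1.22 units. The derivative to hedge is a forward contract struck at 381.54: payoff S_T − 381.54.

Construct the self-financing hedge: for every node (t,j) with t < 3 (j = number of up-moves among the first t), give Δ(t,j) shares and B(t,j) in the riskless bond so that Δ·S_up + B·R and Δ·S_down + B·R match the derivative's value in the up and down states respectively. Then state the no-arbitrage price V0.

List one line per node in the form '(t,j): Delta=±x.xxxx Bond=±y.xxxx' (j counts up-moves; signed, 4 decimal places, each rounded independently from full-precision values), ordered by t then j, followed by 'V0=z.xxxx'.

(0,0): Delta=1.0000 Bond=-210.1167
(1,0): Delta=1.0000 Bond=-256.3424
(1,1): Delta=1.0000 Bond=-256.3424
(2,0): Delta=1.0000 Bond=-312.7377
(2,1): Delta=1.0000 Bond=-312.7377
(2,2): Delta=1.0000 Bond=-312.7377
V0=-36.1167

Since d<R<u, set p* = (R−d)/(u−d) = 0.7736; price each node as the discounted p*-expectation of its children.
Terminal payoffs: V(3,0)=-289.0693, V(3,1)=-228.5637, V(3,2)=-128.4681, V(3,3)=37.1221
(2,0): S=114.1614. Δ = (V_up−V_dn)/(S_up−S_dn) = (-228.5637−-289.0693)/(152.9763−92.4707) = 1.0000. V = [p*·-228.5637 + (1−p*)·-289.0693]/1.22 = -198.5763. B = V − Δ·S = -312.7377.
(2,1): S=188.8596. Δ = (V_up−V_dn)/(S_up−S_dn) = (-128.4681−-228.5637)/(253.0719−152.9763) = 1.0000. V = [p*·-128.4681 + (1−p*)·-228.5637]/1.22 = -123.8781. B = V − Δ·S = -312.7377.
(2,2): S=312.4344. Δ = (V_up−V_dn)/(S_up−S_dn) = (37.1221−-128.4681)/(418.6621−253.0719) = 1.0000. V = [p*·37.1221 + (1−p*)·-128.4681]/1.22 = -0.3033. B = V − Δ·S = -312.7377.
(1,0): S=140.9400. Δ = (V_up−V_dn)/(S_up−S_dn) = (-123.8781−-198.5763)/(188.8596−114.1614) = 1.0000. V = [p*·-123.8781 + (1−p*)·-198.5763]/1.22 = -115.4024. B = V − Δ·S = -256.3424.
(1,1): S=233.1600. Δ = (V_up−V_dn)/(S_up−S_dn) = (-0.3033−-123.8781)/(312.4344−188.8596) = 1.0000. V = [p*·-0.3033 + (1−p*)·-123.8781]/1.22 = -23.1824. B = V − Δ·S = -256.3424.
(0,0): S=174.0000. Δ = (V_up−V_dn)/(S_up−S_dn) = (-23.1824−-115.4024)/(233.1600−140.9400) = 1.0000. V = [p*·-23.1824 + (1−p*)·-115.4024]/1.22 = -36.1167. B = V − Δ·S = -210.1167.
Root portfolio cost Δ·174+B reproduces V0=-36.1167.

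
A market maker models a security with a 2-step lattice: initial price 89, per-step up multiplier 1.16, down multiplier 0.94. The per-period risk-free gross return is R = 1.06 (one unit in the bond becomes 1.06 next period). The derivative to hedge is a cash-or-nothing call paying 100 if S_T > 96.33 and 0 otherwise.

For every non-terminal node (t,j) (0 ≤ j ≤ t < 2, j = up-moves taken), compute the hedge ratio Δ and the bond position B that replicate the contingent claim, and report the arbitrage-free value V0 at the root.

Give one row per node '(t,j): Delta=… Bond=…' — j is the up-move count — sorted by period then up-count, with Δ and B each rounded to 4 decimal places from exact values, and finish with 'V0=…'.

(0,0): Delta=2.1901 Bond=-124.3053
(1,0): Delta=5.4332 Bond=-403.0875
(1,1): Delta=0.0000 Bond=94.3396
V0=70.6113

Risk-neutral probability p* = (R−d)/(u−d) = (1.06−0.94)/(1.16−0.94) = 0.5455.
Terminal payoffs: V(2,0)=0.0000, V(2,1)=100.0000, V(2,2)=100.0000
Node (1,0) S=83.6600: V=(p*·100.0000+(1−p*)·0.0000)/1.06=51.4580; Δ=(100.0000−0.0000)/(97.0456−78.6404)=5.4332; B=V−Δ·S=-403.0875
Node (1,1) S=103.2400: V=(p*·100.0000+(1−p*)·100.0000)/1.06=94.3396; Δ=(100.0000−100.0000)/(119.7584−97.0456)=0.0000; B=V−Δ·S=94.3396
Node (0,0) S=89.0000: V=(p*·94.3396+(1−p*)·51.4580)/1.06=70.6113; Δ=(94.3396−51.4580)/(103.2400−83.6600)=2.1901; B=V−Δ·S=-124.3053
Each (Δ,B) replicates both successor values, so the strategy is self-financing and V0 is arbitrage-free.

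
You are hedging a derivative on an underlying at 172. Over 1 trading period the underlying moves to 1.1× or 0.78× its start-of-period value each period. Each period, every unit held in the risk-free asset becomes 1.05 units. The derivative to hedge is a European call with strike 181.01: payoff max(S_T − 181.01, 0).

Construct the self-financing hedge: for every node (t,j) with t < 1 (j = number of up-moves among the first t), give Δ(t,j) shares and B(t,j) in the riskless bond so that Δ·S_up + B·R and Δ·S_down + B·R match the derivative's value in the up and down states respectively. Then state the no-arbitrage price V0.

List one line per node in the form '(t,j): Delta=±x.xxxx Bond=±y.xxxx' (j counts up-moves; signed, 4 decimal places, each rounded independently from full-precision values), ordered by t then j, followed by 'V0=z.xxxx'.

Since d<R<u, set p* = (R−d)/(u−d) = 0.8437; price each node as the discounted p*-expectation of its children.
Payoff layer (t=1): V(1,0)=0.0000, V(1,1)=8.1900
Node (0,0) S=172.0000: V=(p*·8.1900+(1−p*)·0.0000)/1.05=6.5813; Δ=(8.1900−0.0000)/(189.2000−134.1600)=0.1488; B=V−Δ·S=-19.0125
The time-0 hedge costs 6.5813, which is the no-arbitrage price.

(0,0): Delta=0.1488 Bond=-19.0125
V0=6.5813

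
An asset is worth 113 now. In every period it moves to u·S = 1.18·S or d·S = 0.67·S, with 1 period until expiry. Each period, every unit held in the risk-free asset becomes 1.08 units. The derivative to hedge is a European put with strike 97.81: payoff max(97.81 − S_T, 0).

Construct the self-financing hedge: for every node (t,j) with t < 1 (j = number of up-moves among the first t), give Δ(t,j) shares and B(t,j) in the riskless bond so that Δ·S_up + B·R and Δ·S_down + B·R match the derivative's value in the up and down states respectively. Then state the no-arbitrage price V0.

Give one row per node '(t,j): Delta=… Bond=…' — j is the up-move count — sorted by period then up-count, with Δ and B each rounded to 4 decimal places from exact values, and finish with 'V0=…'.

(0,0): Delta=-0.3835 Bond=47.3457
V0=4.0123

The replicating-portfolio and risk-neutral prices coincide; use p* = (1.08−0.67)/(1.18−0.67) = 0.8039 for the latter.
Terminal payoffs: V(1,0)=22.1000, V(1,1)=0.0000
Node (0,0) S=113.0000: V=(p*·0.0000+(1−p*)·22.1000)/1.08=4.0123; Δ=(0.0000−22.1000)/(133.3400−75.7100)=-0.3835; B=V−Δ·S=47.3457
Self-financing check: at every node Δ·S+B equals the discounted successor values.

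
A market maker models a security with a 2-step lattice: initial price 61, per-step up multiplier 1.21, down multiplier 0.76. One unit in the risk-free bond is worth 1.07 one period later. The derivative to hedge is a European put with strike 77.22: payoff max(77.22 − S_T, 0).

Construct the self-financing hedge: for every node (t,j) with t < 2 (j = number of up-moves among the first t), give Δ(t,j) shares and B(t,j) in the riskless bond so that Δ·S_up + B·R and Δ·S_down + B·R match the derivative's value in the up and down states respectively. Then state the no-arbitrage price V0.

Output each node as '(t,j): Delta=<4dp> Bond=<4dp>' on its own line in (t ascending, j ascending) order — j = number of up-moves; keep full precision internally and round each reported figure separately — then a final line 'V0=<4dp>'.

Under the risk-neutral measure, an up-move has probability p* = (R−d)/(u−d) = 0.6889 and values discount at R = 1.07.
Terminal values V(2,·): V(2,0)=41.9864, V(2,1)=21.1244, V(2,2)=0.0000
(1,0): S=46.3600. Δ = (V_up−V_dn)/(S_up−S_dn) = (21.1244−41.9864)/(56.0956−35.2336) = -1.0000. V = [p*·21.1244 + (1−p*)·41.9864]/1.07 = 25.8082. B = V − Δ·S = 72.1682.
(1,1): S=73.8100. Δ = (V_up−V_dn)/(S_up−S_dn) = (0.0000−21.1244)/(89.3101−56.0956) = -0.6360. V = [p*·0.0000 + (1−p*)·21.1244]/1.07 = 6.1421. B = V − Δ·S = 53.0852.
(0,0): S=61.0000. Δ = (V_up−V_dn)/(S_up−S_dn) = (6.1421−25.8082)/(73.8100−46.3600) = -0.7164. V = [p*·6.1421 + (1−p*)·25.8082]/1.07 = 11.4584. B = V − Δ·S = 55.1609.
Self-financing check: at every node Δ·S+B equals the discounted successor values.

(0,0): Delta=-0.7164 Bond=55.1609
(1,0): Delta=-1.0000 Bond=72.1682
(1,1): Delta=-0.6360 Bond=53.0852
V0=11.4584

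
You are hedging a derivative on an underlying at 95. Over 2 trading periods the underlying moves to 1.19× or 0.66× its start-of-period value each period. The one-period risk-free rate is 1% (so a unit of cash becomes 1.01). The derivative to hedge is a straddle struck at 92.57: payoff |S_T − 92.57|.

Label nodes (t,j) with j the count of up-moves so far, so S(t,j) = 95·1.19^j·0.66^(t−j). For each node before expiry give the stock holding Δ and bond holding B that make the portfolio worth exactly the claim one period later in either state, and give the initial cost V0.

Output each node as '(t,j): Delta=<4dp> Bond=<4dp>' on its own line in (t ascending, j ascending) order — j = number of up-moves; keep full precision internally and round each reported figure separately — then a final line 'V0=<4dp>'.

Risk-neutral probability p* = (R−d)/(u−d) = (1.01−0.66)/(1.19−0.66) = 0.6604.
Terminal payoffs: V(2,0)=51.1880, V(2,1)=17.9570, V(2,2)=41.9595
  t=1,j=0: stock 62.7000 → up 74.6130 (V=17.9570), down 41.3820 (V=51.1880). Price 28.9535; hedge Δ=-1.0000, bond B=91.6535.
  t=1,j=1: stock 113.0500 → up 134.5295 (V=41.9595), down 74.6130 (V=17.9570). Price 33.4730; hedge Δ=0.4006, bond B=-11.8148.
  t=0,j=0: stock 95.0000 → up 113.0500 (V=33.4730), down 62.7000 (V=28.9535). Price 31.6218; hedge Δ=0.0898, bond B=23.0944.
Check: Δ(0,0)·S0 + B(0,0) = 31.6218 = V0.

(0,0): Delta=0.0898 Bond=23.0944
(1,0): Delta=-1.0000 Bond=91.6535
(1,1): Delta=0.4006 Bond=-11.8148
V0=31.6218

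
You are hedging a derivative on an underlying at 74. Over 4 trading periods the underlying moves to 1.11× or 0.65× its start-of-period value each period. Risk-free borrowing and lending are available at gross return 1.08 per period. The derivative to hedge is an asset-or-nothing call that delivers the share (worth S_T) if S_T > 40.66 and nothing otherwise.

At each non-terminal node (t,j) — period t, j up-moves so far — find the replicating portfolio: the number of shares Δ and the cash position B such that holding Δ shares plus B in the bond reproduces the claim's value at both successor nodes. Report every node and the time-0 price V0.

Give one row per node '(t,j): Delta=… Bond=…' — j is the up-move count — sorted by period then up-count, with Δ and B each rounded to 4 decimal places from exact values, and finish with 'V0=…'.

The replicating-portfolio and risk-neutral prices coincide; use p* = (1.08−0.65)/(1.11−0.65) = 0.9348 for the latter.
Payoff layer (t=4): V(4,0)=0.0000, V(4,1)=0.0000, V(4,2)=0.0000, V(4,3)=65.7831, V(4,4)=112.3372
  t=3,j=0: stock 20.3223 → up 22.5577 (V=0.0000), down 13.2095 (V=0.0000). Price 0.0000; hedge Δ=0.0000, bond B=0.0000.
  t=3,j=1: stock 34.7042 → up 38.5216 (V=0.0000), down 22.5577 (V=0.0000). Price 0.0000; hedge Δ=0.0000, bond B=0.0000.
  t=3,j=2: stock 59.2640 → up 65.7831 (V=65.7831), down 38.5216 (V=0.0000). Price 56.9378; hedge Δ=2.4130, bond B=-86.0688.
  t=3,j=3: stock 101.2047 → up 112.3372 (V=112.3372), down 65.7831 (V=65.7831). Price 101.2047; hedge Δ=1.0000, bond B=0.0000.
  t=2,j=0: stock 31.2650 → up 34.7042 (V=0.0000), down 20.3223 (V=0.0000). Price 0.0000; hedge Δ=0.0000, bond B=0.0000.
  t=2,j=1: stock 53.3910 → up 59.2640 (V=56.9378), down 34.7042 (V=0.0000). Price 49.2819; hedge Δ=2.3183, bond B=-74.4959.
  t=2,j=2: stock 91.1754 → up 101.2047 (V=101.2047), down 59.2640 (V=56.9378). Price 91.0349; hedge Δ=1.0555, bond B=-5.1974.
  t=1,j=0: stock 48.1000 → up 53.3910 (V=49.2819), down 31.2650 (V=0.0000). Price 42.6555; hedge Δ=2.2273, bond B=-64.4792.
  t=1,j=1: stock 82.1400 → up 91.1754 (V=91.0349), down 53.3910 (V=49.2819). Price 81.7703; hedge Δ=1.1050, bond B=-8.9971.
  t=0,j=0: stock 74.0000 → up 82.1400 (V=81.7703), down 48.1000 (V=42.6555). Price 73.3512; hedge Δ=1.1491, bond B=-11.6810.
Root portfolio cost Δ·74+B reproduces V0=73.3512.

(0,0): Delta=1.1491 Bond=-11.6810
(1,0): Delta=2.2273 Bond=-64.4792
(1,1): Delta=1.1050 Bond=-8.9971
(2,0): Delta=0.0000 Bond=0.0000
(2,1): Delta=2.3183 Bond=-74.4959
(2,2): Delta=1.0555 Bond=-5.1974
(3,0): Delta=0.0000 Bond=0.0000
(3,1): Delta=0.0000 Bond=0.0000
(3,2): Delta=2.4130 Bond=-86.0688
(3,3): Delta=1.0000 Bond=0.0000
V0=73.3512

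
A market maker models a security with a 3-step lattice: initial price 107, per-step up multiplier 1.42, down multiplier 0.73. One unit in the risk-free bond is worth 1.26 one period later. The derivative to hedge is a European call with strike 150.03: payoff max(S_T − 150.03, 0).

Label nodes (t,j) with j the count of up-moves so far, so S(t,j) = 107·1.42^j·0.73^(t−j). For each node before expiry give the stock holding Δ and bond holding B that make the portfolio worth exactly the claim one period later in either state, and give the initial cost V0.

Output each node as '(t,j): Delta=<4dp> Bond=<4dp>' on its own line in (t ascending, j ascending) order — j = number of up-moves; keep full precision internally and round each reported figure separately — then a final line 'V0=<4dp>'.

(0,0): Delta=0.7721 Bond=-45.6583
(1,0): Delta=0.0845 Bond=-3.8242
(1,1): Delta=0.8788 Bond=-73.7423
(2,0): Delta=0.0000 Bond=0.0000
(2,1): Delta=0.0976 Bond=-6.2731
(2,2): Delta=1.0000 Bond=-119.0714
V0=36.9525

Under the risk-neutral measure, an up-move has probability p* = (R−d)/(u−d) = 0.7681 and values discount at R = 1.26.
Payoff layer (t=3): V(3,0)=0.0000, V(3,1)=0.0000, V(3,2)=7.4710, V(3,3)=156.3418
  t=2,j=0: stock 57.0203 → up 80.9688 (V=0.0000), down 41.6248 (V=0.0000). Price 0.0000; hedge Δ=0.0000, bond B=0.0000.
  t=2,j=1: stock 110.9162 → up 157.5010 (V=7.4710), down 80.9688 (V=0.0000). Price 4.5544; hedge Δ=0.0976, bond B=-6.2731.
  t=2,j=2: stock 215.7548 → up 306.3718 (V=156.3418), down 157.5010 (V=7.4710). Price 96.6834; hedge Δ=1.0000, bond B=-119.0714.
  t=1,j=0: stock 78.1100 → up 110.9162 (V=4.5544), down 57.0203 (V=0.0000). Price 2.7765; hedge Δ=0.0845, bond B=-3.8242.
  t=1,j=1: stock 151.9400 → up 215.7548 (V=96.6834), down 110.9162 (V=4.5544). Price 59.7779; hedge Δ=0.8788, bond B=-73.7423.
  t=0,j=0: stock 107.0000 → up 151.9400 (V=59.7779), down 78.1100 (V=2.7765). Price 36.9525; hedge Δ=0.7721, bond B=-45.6583.
Each (Δ,B) replicates both successor values, so the strategy is self-financing and V0 is arbitrage-free.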